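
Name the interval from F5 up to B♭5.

perfect fourth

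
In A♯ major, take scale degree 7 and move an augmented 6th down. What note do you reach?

B

Scale degree 7 of A# major is G##.
An augmented sixth (10 semitones) below G## lands on the letter B, giving B.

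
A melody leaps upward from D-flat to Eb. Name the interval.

Counting letters D–E gives a second.
Db→Eb = 2 semitones, exactly the major second.

major second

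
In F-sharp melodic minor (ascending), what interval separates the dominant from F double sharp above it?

The dominant of F# melodic minor (ascending) is C#.
C# up to F##: letters C→F make it a fourth; 6 semitones makes it augmented.

augmented fourth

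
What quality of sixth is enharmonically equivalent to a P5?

diminished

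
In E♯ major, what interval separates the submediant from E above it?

diminished third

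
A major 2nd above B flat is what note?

B up a major second is C#, so the target letter is C.
From Bb, a major second is 2 semitones up: C.

C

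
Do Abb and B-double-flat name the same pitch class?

Abb is pitch class 7; Bbb is pitch class 9.
The pitch classes differ (7 vs. 9), so they are not enharmonic equivalents.

No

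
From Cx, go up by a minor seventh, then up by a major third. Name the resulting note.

D##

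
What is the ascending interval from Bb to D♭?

minor third

The letter names run B→D, a span of 2 letter steps, so the interval is some kind of third.
Bb to Db is 3 semitones. A major third is 4, so 3 makes it minor.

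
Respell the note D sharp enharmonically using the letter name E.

Eb

Plain E sits 1 semitone above D#, so on the letter E the same pitch needs a flat: Eb.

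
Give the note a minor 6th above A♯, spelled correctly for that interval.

F#

A sixth above A lands on the letter F.
A minor sixth spans 8 semitones, so A# moves to pitch class 6. On the letter F that is F#.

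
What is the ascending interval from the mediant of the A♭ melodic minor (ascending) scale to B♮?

The mediant of Ab melodic minor (ascending) is Cb.
Cb up to B: letters C→B make it a seventh; 12 semitones makes it augmented.

augmented seventh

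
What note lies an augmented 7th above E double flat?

A seventh above E lands on the letter D.
An augmented seventh spans 12 semitones, so Ebb moves to pitch class 2. On the letter D that is D.

D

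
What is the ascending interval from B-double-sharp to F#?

The letter names run B→F, a span of 4 letter steps, so the interval is some kind of fifth.
B## to F# is 5 semitones. A perfect fifth is 7, so 5 makes it doubly diminished.

doubly diminished fifth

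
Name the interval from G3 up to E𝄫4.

diminished sixth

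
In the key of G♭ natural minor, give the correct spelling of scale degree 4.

Degree 4 takes the letter 3 steps above G, which is C.
In natural minor, degree 4 sits 5 semitones above the tonic. Gb + 5 semitones is pitch class 11, spelled on C as Cb.

Cb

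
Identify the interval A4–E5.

perfect fifth

The letter names run A→E, a span of 4 letter steps, so the interval is some kind of fifth.
A to E is 7 semitones. A perfect fifth is 7, so 7 makes it perfect.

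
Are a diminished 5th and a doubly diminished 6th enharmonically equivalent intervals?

A diminished fifth spans 6 semitones; a doubly diminished sixth spans 6.
They are enharmonically equivalent.

Yes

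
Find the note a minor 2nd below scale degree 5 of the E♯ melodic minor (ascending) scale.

Scale degree 5 of E# melodic minor (ascending) is B#.
A minor second (1 semitone) below B# lands on the letter A, giving A##.

A##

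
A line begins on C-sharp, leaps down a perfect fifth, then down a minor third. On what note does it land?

D#

A perfect fifth down from C# is F# (letter F, 7 semitones down).
A minor third down from F# is D# (letter D, 3 semitones down).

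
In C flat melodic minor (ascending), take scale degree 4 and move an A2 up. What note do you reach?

G

Scale degree 4 of Cb melodic minor (ascending) is Fb.
An augmented second (3 semitones) above Fb lands on the letter G, giving G.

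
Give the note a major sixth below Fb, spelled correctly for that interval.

F down a major sixth is Ab, so the target letter is A.
From Fb, a major sixth is 9 semitones down: Abb.

Abb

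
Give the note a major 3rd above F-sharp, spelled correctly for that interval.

A#

F up a major third is A, so the target letter is A.
From F#, a major third is 4 semitones up: A#.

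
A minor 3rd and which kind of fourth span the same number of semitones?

doubly diminished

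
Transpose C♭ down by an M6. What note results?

Ebb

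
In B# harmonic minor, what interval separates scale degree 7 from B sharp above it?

Scale degree 7 of B# harmonic minor is A##.
A## up to B#: letters A→B make it a second; 1 semitone makes it minor.

minor second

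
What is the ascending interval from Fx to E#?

minor seventh

Counting letters F–G–A–B–C–D–E gives a seventh.
F##→E# = 10 semitones, 1 narrower than the major seventh (11), so minor.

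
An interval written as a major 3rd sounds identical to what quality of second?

A major third spans 4 semitones.
A second spanning 4 semitones is doubly augmented (the major second is 2).

doubly augmented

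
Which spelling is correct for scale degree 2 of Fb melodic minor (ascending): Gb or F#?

Gb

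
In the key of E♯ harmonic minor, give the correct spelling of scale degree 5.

B#

Degree 5 takes the letter 4 steps above E, which is B.
In harmonic minor, degree 5 sits 7 semitones above the tonic. E# + 7 semitones is pitch class 0, spelled on B as B#.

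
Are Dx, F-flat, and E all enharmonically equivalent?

Yes

D## = pitch class 4 and Fb = pitch class 4 and E = pitch class 4 — the same pitch class, so they are enharmonic equivalents.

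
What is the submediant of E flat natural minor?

Cb

The Eb natural minor scale runs Eb F Gb Ab Bb Cb Db.
Degree 6 is Cb.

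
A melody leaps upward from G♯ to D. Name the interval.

diminished fifth

The letter names run G→D, a span of 4 letter steps, so the interval is some kind of fifth.
G# to D is 6 semitones. A perfect fifth is 7, so 6 makes it diminished.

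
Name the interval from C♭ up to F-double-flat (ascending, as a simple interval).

diminished fourth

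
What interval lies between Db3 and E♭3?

The letter names run D→E, a span of 1 letter step, so the interval is some kind of second.
Db to Eb is 2 semitones. A major second is 2, so 2 makes it major.

major second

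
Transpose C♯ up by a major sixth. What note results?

A sixth above C lands on the letter A.
A major sixth spans 9 semitones, so C# moves to pitch class 10. On the letter A that is A#.

A#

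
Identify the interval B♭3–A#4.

augmented seventh

The letter names run B→A, a span of 6 letter steps, so the interval is some kind of seventh.
Bb to A# is 12 semitones. A major seventh is 11, so 12 makes it augmented.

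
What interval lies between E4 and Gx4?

augmented third

Counting letters E–F–G gives a third.
E→G## = 5 semitones, 1 wider than the major third (4), so augmented.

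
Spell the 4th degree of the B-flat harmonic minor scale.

The Bb harmonic minor scale runs Bb C Db Eb F Gb A.
Degree 4 is Eb.

Eb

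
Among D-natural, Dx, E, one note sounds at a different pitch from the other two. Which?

In 12-tone equal temperament, enharmonic equivalents share a pitch class. D is pitch class 2; D## is pitch class 4; E is pitch class 4.
D## and E share pitch class 4, while D is pitch class 2.

D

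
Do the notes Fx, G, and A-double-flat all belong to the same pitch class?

Yes

F## = pitch class 7 and G = pitch class 7 and Abb = pitch class 7 — the same pitch class, so they are enharmonic equivalents.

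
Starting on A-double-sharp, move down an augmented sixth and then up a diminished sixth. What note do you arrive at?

Ab

An augmented sixth down from A## is C# (letter C, 10 semitones down).
A diminished sixth up from C# is Ab (letter A, 7 semitones up).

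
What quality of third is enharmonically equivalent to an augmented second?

An augmented second spans 3 semitones.
A third spanning 3 semitones is minor (the major third is 4).

minor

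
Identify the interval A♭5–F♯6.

The letter names run A→F, a span of 5 letter steps, so the interval is some kind of sixth.
Ab to F# is 10 semitones. A major sixth is 9, so 10 makes it augmented.

augmented sixth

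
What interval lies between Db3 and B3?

augmented sixth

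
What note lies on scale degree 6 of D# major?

B#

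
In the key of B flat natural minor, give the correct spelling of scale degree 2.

C

Degree 2 takes the letter 1 step above B, which is C.
In natural minor, degree 2 sits 2 semitones above the tonic. Bb + 2 semitones is pitch class 0, spelled on C as C.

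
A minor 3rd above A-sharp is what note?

A third above A lands on the letter C.
A minor third spans 3 semitones, so A# moves to pitch class 1. On the letter C that is C#.

C#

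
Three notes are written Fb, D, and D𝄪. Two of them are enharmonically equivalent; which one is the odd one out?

D

In 12-tone equal temperament, enharmonic equivalents share a pitch class. Fb is pitch class 4; D is pitch class 2; D## is pitch class 4.
Fb and D## share pitch class 4, while D is pitch class 2.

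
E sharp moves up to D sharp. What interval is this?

minor seventh

Counting letters E–F–G–A–B–C–D gives a seventh.
E#→D# = 10 semitones, 1 narrower than the major seventh (11), so minor.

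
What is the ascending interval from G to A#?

augmented second

Counting letters G–A gives a second.
G→A# = 3 semitones, 1 wider than the major second (2), so augmented.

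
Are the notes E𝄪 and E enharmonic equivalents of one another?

No

E## is pitch class 6; E is pitch class 4.
The pitch classes differ (6 vs. 4), so they are not enharmonic equivalents.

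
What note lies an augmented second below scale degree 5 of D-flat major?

Gbb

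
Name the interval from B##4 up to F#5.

doubly diminished fifth

The letter names run B→F, a span of 4 letter steps, so the interval is some kind of fifth.
B## to F# is 5 semitones. A perfect fifth is 7, so 5 makes it doubly diminished.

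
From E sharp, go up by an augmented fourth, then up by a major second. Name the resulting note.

B##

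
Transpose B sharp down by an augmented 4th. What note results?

A fourth below B lands on the letter F.
An augmented fourth spans 6 semitones, so B# moves to pitch class 6. On the letter F that is F#.

F#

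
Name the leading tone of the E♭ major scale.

The Eb major scale runs Eb F G Ab Bb C D.
Degree 7 is D.

D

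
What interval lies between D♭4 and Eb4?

The letter names run D→E, a span of 1 letter step, so the interval is some kind of second.
Db to Eb is 2 semitones. A major second is 2, so 2 makes it major.

major second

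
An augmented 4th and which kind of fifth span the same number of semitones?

An augmented fourth spans 6 semitones.
A fifth spanning 6 semitones is diminished (the perfect fifth is 7).

diminished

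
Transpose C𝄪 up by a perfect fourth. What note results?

C up a perfect fourth is F, so the target letter is F.
From C##, a perfect fourth is 5 semitones up: F##.

F##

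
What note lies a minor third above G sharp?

G up a major third is B, so the target letter is B.
From G#, a minor third is 3 semitones up: B.

B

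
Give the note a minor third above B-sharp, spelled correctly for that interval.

D#

A third above B lands on the letter D.
A minor third spans 3 semitones, so B# moves to pitch class 3. On the letter D that is D#.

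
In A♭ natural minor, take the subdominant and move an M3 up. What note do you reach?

The subdominant of Ab natural minor is Db.
A major third (4 semitones) above Db lands on the letter F, giving F.

F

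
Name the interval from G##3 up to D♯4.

diminished fifth

The letter names run G→D, a span of 4 letter steps, so the interval is some kind of fifth.
G## to D# is 6 semitones. A perfect fifth is 7, so 6 makes it diminished.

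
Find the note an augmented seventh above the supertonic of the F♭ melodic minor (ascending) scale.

F#

The supertonic of Fb melodic minor (ascending) is Gb.
An augmented seventh (12 semitones) above Gb lands on the letter F, giving F#.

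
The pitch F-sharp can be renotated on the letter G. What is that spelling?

Gb

Plain G sits 1 semitone above F#, so on the letter G the same pitch needs a flat: Gb.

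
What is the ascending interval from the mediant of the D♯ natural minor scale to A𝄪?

The mediant of D# natural minor is F#.
F# up to A##: letters F→A make it a third; 5 semitones makes it augmented.

augmented third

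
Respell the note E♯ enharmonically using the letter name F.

F

Plain F sits at the same pitch as E#, so on the letter F the same pitch needs a natural: F.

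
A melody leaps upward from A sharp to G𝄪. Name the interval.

major seventh

The letter names run A→G, a span of 6 letter steps, so the interval is some kind of seventh.
A# to G## is 11 semitones. A major seventh is 11, so 11 makes it major.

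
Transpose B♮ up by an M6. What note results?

G#

B up a major sixth is G#, so the target letter is G.
From B, a major sixth is 9 semitones up: G#.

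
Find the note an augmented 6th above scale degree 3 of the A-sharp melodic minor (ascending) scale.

A##

Scale degree 3 of A# melodic minor (ascending) is C#.
An augmented sixth (10 semitones) above C# lands on the letter A, giving A##.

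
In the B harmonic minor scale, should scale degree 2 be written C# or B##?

C#

Each scale degree takes a distinct letter name. Degree 2 of a scale on B must use the letter C.
C# and B## are enharmonically the same pitch, but only C# uses the letter C, so it is the correct spelling here.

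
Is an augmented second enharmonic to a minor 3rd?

Yes

An augmented second spans 3 semitones; a minor third spans 3.
They are enharmonically equivalent.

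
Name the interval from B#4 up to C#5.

Counting letters B–C gives a second.
B#→C# = 1 semitone, 1 narrower than the major second (2), so minor.

minor second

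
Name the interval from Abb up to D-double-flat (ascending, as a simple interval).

perfect fourth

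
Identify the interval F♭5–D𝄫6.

minor sixth

Counting letters F–G–A–B–C–D gives a sixth.
Fb→Dbb = 8 semitones, 1 narrower than the major sixth (9), so minor.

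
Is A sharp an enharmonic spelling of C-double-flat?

A# = pitch class 10 and Cbb = pitch class 10 — the same pitch class, so they are enharmonic equivalents.

Yes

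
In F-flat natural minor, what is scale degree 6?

The Fb natural minor scale runs Fb Gb Abb Bbb Cb Dbb Ebb.
Degree 6 is Dbb.

Dbb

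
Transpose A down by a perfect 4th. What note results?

E

A fourth below A lands on the letter E.
A perfect fourth spans 5 semitones, so A moves to pitch class 4. On the letter E that is E.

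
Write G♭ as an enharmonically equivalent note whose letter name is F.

F#

Plain F sits 1 semitone below Gb, so on the letter F the same pitch needs a sharp: F#.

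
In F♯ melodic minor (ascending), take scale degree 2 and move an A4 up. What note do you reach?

Scale degree 2 of F# melodic minor (ascending) is G#.
An augmented fourth (6 semitones) above G# lands on the letter C, giving C##.

C##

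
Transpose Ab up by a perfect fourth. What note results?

Db

A up a perfect fourth is D, so the target letter is D.
From Ab, a perfect fourth is 5 semitones up: Db.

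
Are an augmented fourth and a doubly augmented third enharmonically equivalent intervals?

An augmented fourth spans 6 semitones; a doubly augmented third spans 6.
They are enharmonically equivalent.

Yes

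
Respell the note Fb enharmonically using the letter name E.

Plain E sits at the same pitch as Fb, so on the letter E the same pitch needs a natural: E.

E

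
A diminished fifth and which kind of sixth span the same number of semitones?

doubly diminished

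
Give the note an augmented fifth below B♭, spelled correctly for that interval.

Ebb

A fifth below B lands on the letter E.
An augmented fifth spans 8 semitones, so Bb moves to pitch class 2. On the letter E that is Ebb.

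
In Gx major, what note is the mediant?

B##

Degree 3 takes the letter 2 steps above G, which is B.
In major, degree 3 sits 4 semitones above the tonic. G## + 4 semitones is pitch class 1, spelled on B as B##.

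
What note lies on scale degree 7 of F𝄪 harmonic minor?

Degree 7 takes the letter 6 steps above F, which is E.
In harmonic minor, degree 7 sits 11 semitones above the tonic. F## + 11 semitones is pitch class 6, spelled on E as E##.

E##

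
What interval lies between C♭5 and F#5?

doubly augmented fourth

The letter names run C→F, a span of 3 letter steps, so the interval is some kind of fourth.
Cb to F# is 7 semitones. A perfect fourth is 5, so 7 makes it doubly augmented.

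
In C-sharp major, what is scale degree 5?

G#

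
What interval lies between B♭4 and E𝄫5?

diminished fourth

Counting letters B–C–D–E gives a fourth.
Bb→Ebb = 4 semitones, 1 narrower than the perfect fourth (5), so diminished.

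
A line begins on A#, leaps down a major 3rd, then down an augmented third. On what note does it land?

Db

A major third down from A# is F# (letter F, 4 semitones down).
An augmented third down from F# is Db (letter D, 5 semitones down).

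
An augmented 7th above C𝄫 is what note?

Bb

C up a major seventh is B, so the target letter is B.
From Cbb, an augmented seventh is 12 semitones up: Bb.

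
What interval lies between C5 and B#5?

augmented seventh

The letter names run C→B, a span of 6 letter steps, so the interval is some kind of seventh.
C to B# is 12 semitones. A major seventh is 11, so 12 makes it augmented.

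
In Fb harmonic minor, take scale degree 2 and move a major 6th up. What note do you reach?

Scale degree 2 of Fb harmonic minor is Gb.
A major sixth (9 semitones) above Gb lands on the letter E, giving Eb.

Eb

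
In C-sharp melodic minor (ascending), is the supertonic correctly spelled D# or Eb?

Each scale degree takes a distinct letter name. Degree 2 of a scale on C must use the letter D.
D# and Eb are enharmonically the same pitch, but only D# uses the letter D, so it is the correct spelling here.

D#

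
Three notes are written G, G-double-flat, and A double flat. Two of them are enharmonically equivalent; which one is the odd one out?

Gbb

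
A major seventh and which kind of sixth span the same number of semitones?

doubly augmented

A major seventh spans 11 semitones.
A sixth spanning 11 semitones is doubly augmented (the major sixth is 9).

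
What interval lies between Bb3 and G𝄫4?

The letter names run B→G, a span of 5 letter steps, so the interval is some kind of sixth.
Bb to Gbb is 7 semitones. A major sixth is 9, so 7 makes it diminished.

diminished sixth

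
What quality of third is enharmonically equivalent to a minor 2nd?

A minor second spans 1 semitone.
A third spanning 1 semitone is doubly diminished (the major third is 4).

doubly diminished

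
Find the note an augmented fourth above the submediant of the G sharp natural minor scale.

The submediant of G# natural minor is E.
An augmented fourth (6 semitones) above E lands on the letter A, giving A#.

A#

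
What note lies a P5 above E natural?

B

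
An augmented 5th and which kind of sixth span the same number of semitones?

minor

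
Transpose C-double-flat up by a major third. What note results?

Ebb

A third above C lands on the letter E.
A major third spans 4 semitones, so Cbb moves to pitch class 2. On the letter E that is Ebb.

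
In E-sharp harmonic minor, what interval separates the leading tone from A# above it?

diminished fifth

The leading tone of E# harmonic minor is D##.
D## up to A#: letters D→A make it a fifth; 6 semitones makes it diminished.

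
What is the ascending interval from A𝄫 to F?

augmented sixth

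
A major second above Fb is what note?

F up a major second is G, so the target letter is G.
From Fb, a major second is 2 semitones up: Gb.

Gb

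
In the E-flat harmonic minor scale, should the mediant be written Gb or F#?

Gb

Each scale degree takes a distinct letter name. Degree 3 of a scale on E must use the letter G.
Gb and F# are enharmonically the same pitch, but only Gb uses the letter G, so it is the correct spelling here.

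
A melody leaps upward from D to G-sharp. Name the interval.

augmented fourth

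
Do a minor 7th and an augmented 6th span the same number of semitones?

A minor seventh spans 10 semitones; an augmented sixth spans 10.
They are enharmonically equivalent.

Yes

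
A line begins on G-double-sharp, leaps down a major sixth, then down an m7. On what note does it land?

C##

A major sixth down from G## is B# (letter B, 9 semitones down).
A minor seventh down from B# is C## (letter C, 10 semitones down).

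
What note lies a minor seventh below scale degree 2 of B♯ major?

D##

Scale degree 2 of B# major is C##.
A minor seventh (10 semitones) below C## lands on the letter D, giving D##.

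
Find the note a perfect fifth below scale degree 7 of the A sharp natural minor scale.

C#

Scale degree 7 of A# natural minor is G#.
A perfect fifth (7 semitones) below G# lands on the letter C, giving C#.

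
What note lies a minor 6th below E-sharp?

A sixth below E lands on the letter G.
A minor sixth spans 8 semitones, so E# moves to pitch class 9. On the letter G that is G##.

G##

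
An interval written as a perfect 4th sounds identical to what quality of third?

A perfect fourth spans 5 semitones.
A third spanning 5 semitones is augmented (the major third is 4).

augmented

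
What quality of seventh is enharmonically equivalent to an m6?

doubly diminished

A minor sixth spans 8 semitones.
A seventh spanning 8 semitones is doubly diminished (the major seventh is 11).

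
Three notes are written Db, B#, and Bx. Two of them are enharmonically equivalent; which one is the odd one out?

B#

In 12-tone equal temperament, enharmonic equivalents share a pitch class. Db is pitch class 1; B# is pitch class 0; B## is pitch class 1.
Db and B## share pitch class 1, while B# is pitch class 0.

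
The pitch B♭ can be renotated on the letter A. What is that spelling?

A#

Plain A sits 1 semitone below Bb, so on the letter A the same pitch needs a sharp: A#.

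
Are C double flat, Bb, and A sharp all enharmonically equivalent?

Yes

Cbb = pitch class 10 and Bb = pitch class 10 and A# = pitch class 10 — the same pitch class, so they are enharmonic equivalents.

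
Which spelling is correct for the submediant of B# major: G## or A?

G##

Each scale degree takes a distinct letter name. Degree 6 of a scale on B must use the letter G.
G## and A are enharmonically the same pitch, but only G## uses the letter G, so it is the correct spelling here.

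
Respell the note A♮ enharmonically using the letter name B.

Bbb

Plain B sits 2 semitones above A, so on the letter B the same pitch needs a double flat: Bbb.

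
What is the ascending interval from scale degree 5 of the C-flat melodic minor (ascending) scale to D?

augmented fifth

Scale degree 5 of Cb melodic minor (ascending) is Gb.
Gb up to D: letters G→D make it a fifth; 8 semitones makes it augmented.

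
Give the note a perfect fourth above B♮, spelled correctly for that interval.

B up a perfect fourth is E, so the target letter is E.
From B, a perfect fourth is 5 semitones up: E.

E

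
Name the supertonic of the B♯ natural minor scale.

C##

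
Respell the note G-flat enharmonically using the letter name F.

Gb is pitch class 6. The letter F alone is pitch class 5.
To reach pitch class 6 from F requires an offset of +1 semitone, i.e. sharp: F#.

F#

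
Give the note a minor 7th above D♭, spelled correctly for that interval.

Cb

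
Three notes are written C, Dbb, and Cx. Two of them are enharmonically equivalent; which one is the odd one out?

In 12-tone equal temperament, enharmonic equivalents share a pitch class. C is pitch class 0; Dbb is pitch class 0; C## is pitch class 2.
C and Dbb share pitch class 0, while C## is pitch class 2.

C##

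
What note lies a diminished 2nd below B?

A##

B down a major second is A, so the target letter is A.
From B, a diminished second is 0 semitones down: A##.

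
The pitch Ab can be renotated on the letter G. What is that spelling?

G#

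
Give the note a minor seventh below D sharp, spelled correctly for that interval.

D down a major seventh is Eb, so the target letter is E.
From D#, a minor seventh is 10 semitones down: E#.

E#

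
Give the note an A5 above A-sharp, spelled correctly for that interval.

E##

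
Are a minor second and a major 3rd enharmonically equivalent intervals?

A minor second spans 1 semitone; a major third spans 4.
The spans differ, so they are not enharmonic equivalents.

No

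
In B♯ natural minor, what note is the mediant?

Degree 3 takes the letter 2 steps above B, which is D.
In natural minor, degree 3 sits 3 semitones above the tonic. B# + 3 semitones is pitch class 3, spelled on D as D#.

D#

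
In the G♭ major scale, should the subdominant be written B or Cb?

Each scale degree takes a distinct letter name. Degree 4 of a scale on G must use the letter C.
Cb and B are enharmonically the same pitch, but only Cb uses the letter C, so it is the correct spelling here.

Cb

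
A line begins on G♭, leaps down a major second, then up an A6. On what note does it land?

A major second down from Gb is Fb (letter F, 2 semitones down).
An augmented sixth up from Fb is D (letter D, 10 semitones up).

D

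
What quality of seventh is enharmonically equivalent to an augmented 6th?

An augmented sixth spans 10 semitones.
A seventh spanning 10 semitones is minor (the major seventh is 11).

minor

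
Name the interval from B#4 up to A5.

Counting letters B–C–D–E–F–G–A gives a seventh.
B#→A = 9 semitones, 2 narrower than the major seventh (11), so diminished.

diminished seventh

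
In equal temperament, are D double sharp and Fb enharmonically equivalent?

D## = pitch class 4 and Fb = pitch class 4 — the same pitch class, so they are enharmonic equivalents.

Yes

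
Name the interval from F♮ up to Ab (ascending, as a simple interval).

minor third

Counting letters F–G–A gives a third.
F→Ab = 3 semitones, 1 narrower than the major third (4), so minor.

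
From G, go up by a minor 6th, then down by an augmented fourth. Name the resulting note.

Bbb

A minor sixth up from G is Eb (letter E, 8 semitones up).
An augmented fourth down from Eb is Bbb (letter B, 6 semitones down).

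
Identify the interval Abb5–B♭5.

augmented second

Counting letters A–B gives a second.
Abb→Bb = 3 semitones, 1 wider than the major second (2), so augmented.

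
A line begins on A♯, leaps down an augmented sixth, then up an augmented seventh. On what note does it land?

B#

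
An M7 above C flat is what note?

Bb

A seventh above C lands on the letter B.
A major seventh spans 11 semitones, so Cb moves to pitch class 10. On the letter B that is Bb.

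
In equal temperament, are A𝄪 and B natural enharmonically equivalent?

Yes

A## = pitch class 11 and B = pitch class 11 — the same pitch class, so they are enharmonic equivalents.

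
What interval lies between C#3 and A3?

The letter names run C→A, a span of 5 letter steps, so the interval is some kind of sixth.
C# to A is 8 semitones. A major sixth is 9, so 8 makes it minor.

minor sixth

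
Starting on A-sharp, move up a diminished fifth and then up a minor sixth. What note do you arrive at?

C

A diminished fifth up from A# is E (letter E, 6 semitones up).
A minor sixth up from E is C (letter C, 8 semitones up).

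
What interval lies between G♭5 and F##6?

doubly augmented seventh

The letter names run G→F, a span of 6 letter steps, so the interval is some kind of seventh.
Gb to F## is 13 semitones. A major seventh is 11, so 13 makes it doubly augmented.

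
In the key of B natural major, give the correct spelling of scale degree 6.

G#

Degree 6 takes the letter 5 steps above B, which is G.
In major, degree 6 sits 9 semitones above the tonic. B + 9 semitones is pitch class 8, spelled on G as G#.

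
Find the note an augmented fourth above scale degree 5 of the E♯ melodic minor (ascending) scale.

E##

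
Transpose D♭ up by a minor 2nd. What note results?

Ebb

A second above D lands on the letter E.
A minor second spans 1 semitone, so Db moves to pitch class 2. On the letter E that is Ebb.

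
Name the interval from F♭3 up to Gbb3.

minor second

Counting letters F–G gives a second.
Fb→Gbb = 1 semitone, 1 narrower than the major second (2), so minor.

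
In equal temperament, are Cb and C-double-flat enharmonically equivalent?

No

Cb is pitch class 11; Cbb is pitch class 10.
The pitch classes differ (11 vs. 10), so they are not enharmonic equivalents.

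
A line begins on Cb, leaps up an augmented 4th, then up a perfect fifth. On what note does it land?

C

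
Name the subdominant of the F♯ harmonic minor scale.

B

The F# harmonic minor scale runs F# G# A B C# D E#.
Degree 4 is B.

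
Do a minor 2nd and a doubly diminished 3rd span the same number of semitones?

Yes

A minor second spans 1 semitone; a doubly diminished third spans 1.
They are enharmonically equivalent.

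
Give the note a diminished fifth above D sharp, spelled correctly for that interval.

A fifth above D lands on the letter A.
A diminished fifth spans 6 semitones, so D# moves to pitch class 9. On the letter A that is A.

A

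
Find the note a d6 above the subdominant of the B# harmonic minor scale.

The subdominant of B# harmonic minor is E#.
A diminished sixth (7 semitones) above E# lands on the letter C, giving C.

C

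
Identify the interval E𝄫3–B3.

doubly augmented fifth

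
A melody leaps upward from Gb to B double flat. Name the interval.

Counting letters G–A–B gives a third.
Gb→Bbb = 3 semitones, 1 narrower than the major third (4), so minor.

minor third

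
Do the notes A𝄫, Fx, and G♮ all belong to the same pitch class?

Yes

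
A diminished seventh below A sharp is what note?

A down a major seventh is Bb, so the target letter is B.
From A#, a diminished seventh is 9 semitones down: B##.

B##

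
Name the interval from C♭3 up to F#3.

The letter names run C→F, a span of 3 letter steps, so the interval is some kind of fourth.
Cb to F# is 7 semitones. A perfect fourth is 5, so 7 makes it doubly augmented.

doubly augmented fourth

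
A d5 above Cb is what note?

Gbb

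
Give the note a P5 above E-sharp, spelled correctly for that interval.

A fifth above E lands on the letter B.
A perfect fifth spans 7 semitones, so E# moves to pitch class 0. On the letter B that is B#.

B#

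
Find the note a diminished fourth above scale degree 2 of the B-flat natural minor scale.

Fb

Scale degree 2 of Bb natural minor is C.
A diminished fourth (4 semitones) above C lands on the letter F, giving Fb.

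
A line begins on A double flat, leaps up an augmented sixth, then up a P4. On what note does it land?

Bb

An augmented sixth up from Abb is F (letter F, 10 semitones up).
A perfect fourth up from F is Bb (letter B, 5 semitones up).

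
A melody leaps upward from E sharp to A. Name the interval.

diminished fourth

Counting letters E–F–G–A gives a fourth.
E#→A = 4 semitones, 1 narrower than the perfect fourth (5), so diminished.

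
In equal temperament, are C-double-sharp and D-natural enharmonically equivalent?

C## = pitch class 2 and D = pitch class 2 — the same pitch class, so they are enharmonic equivalents.

Yes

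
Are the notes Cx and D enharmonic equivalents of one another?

C## is pitch class 2; D is pitch class 2.
All spellings map to pitch class 2, so they are enharmonically equivalent.

Yes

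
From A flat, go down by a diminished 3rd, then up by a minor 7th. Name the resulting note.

A diminished third down from Ab is F# (letter F, 2 semitones down).
A minor seventh up from F# is E (letter E, 10 semitones up).

E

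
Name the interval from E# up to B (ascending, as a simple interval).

The letter names run E→B, a span of 4 letter steps, so the interval is some kind of fifth.
E# to B is 6 semitones. A perfect fifth is 7, so 6 makes it diminished.

diminished fifth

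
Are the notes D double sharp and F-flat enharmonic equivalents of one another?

D## = pitch class 4 and Fb = pitch class 4 — the same pitch class, so they are enharmonic equivalents.

Yes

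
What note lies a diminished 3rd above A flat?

Cbb

A up a major third is C#, so the target letter is C.
From Ab, a diminished third is 2 semitones up: Cbb.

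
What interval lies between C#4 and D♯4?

The letter names run C→D, a span of 1 letter step, so the interval is some kind of second.
C# to D# is 2 semitones. A major second is 2, so 2 makes it major.

major second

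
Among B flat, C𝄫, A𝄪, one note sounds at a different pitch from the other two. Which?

In 12-tone equal temperament, enharmonic equivalents share a pitch class. Bb is pitch class 10; Cbb is pitch class 10; A## is pitch class 11.
Bb and Cbb share pitch class 10, while A## is pitch class 11.

A##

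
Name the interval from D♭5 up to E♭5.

major second

Counting letters D–E gives a second.
Db→Eb = 2 semitones, exactly the major second.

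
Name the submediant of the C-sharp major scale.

Degree 6 takes the letter 5 steps above C, which is A.
In major, degree 6 sits 9 semitones above the tonic. C# + 9 semitones is pitch class 10, spelled on A as A#.

A#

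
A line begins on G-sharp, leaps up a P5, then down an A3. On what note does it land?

A perfect fifth up from G# is D# (letter D, 7 semitones up).
An augmented third down from D# is Bb (letter B, 5 semitones down).

Bb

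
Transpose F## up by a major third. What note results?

A third above F lands on the letter A.
A major third spans 4 semitones, so F## moves to pitch class 11. On the letter A that is A##.

A##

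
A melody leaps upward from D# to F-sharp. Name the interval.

minor third

The letter names run D→F, a span of 2 letter steps, so the interval is some kind of third.
D# to F# is 3 semitones. A major third is 4, so 3 makes it minor.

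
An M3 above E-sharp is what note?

A third above E lands on the letter G.
A major third spans 4 semitones, so E# moves to pitch class 9. On the letter G that is G##.

G##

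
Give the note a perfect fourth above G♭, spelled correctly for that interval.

A fourth above G lands on the letter C.
A perfect fourth spans 5 semitones, so Gb moves to pitch class 11. On the letter C that is Cb.

Cb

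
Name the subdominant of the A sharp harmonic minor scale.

Degree 4 takes the letter 3 steps above A, which is D.
In harmonic minor, degree 4 sits 5 semitones above the tonic. A# + 5 semitones is pitch class 3, spelled on D as D#.

D#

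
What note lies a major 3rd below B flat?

A third below B lands on the letter G.
A major third spans 4 semitones, so Bb moves to pitch class 6. On the letter G that is Gb.

Gb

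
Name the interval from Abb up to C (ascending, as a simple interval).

augmented third

The letter names run A→C, a span of 2 letter steps, so the interval is some kind of third.
Abb to C is 5 semitones. A major third is 4, so 5 makes it augmented.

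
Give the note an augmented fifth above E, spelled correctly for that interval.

B#

E up a perfect fifth is B, so the target letter is B.
From E, an augmented fifth is 8 semitones up: B#.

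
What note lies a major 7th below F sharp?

A seventh below F lands on the letter G.
A major seventh spans 11 semitones, so F# moves to pitch class 7. On the letter G that is G.

G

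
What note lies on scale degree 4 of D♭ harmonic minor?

Degree 4 takes the letter 3 steps above D, which is G.
In harmonic minor, degree 4 sits 5 semitones above the tonic. Db + 5 semitones is pitch class 6, spelled on G as Gb.

Gb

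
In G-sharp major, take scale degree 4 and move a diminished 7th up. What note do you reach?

Bb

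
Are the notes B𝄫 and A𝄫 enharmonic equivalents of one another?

No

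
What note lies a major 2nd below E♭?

Db

A second below E lands on the letter D.
A major second spans 2 semitones, so Eb moves to pitch class 1. On the letter D that is Db.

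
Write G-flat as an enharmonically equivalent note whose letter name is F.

F#

Gb is pitch class 6. The letter F alone is pitch class 5.
To reach pitch class 6 from F requires an offset of +1 semitone, i.e. sharp: F#.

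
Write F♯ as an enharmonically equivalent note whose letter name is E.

F# is pitch class 6. The letter E alone is pitch class 4.
To reach pitch class 6 from E requires an offset of +2 semitones, i.e. double sharp: E##.

E##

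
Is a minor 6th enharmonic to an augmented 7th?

No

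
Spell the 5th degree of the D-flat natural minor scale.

Ab

Degree 5 takes the letter 4 steps above D, which is A.
In natural minor, degree 5 sits 7 semitones above the tonic. Db + 7 semitones is pitch class 8, spelled on A as Ab.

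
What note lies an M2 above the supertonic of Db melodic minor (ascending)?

The supertonic of Db melodic minor (ascending) is Eb.
A major second (2 semitones) above Eb lands on the letter F, giving F.

F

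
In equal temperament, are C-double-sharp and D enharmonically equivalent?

Yes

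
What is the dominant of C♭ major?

Gb

The Cb major scale runs Cb Db Eb Fb Gb Ab Bb.
Degree 5 is Gb.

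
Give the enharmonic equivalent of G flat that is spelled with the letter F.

F#

Plain F sits 1 semitone below Gb, so on the letter F the same pitch needs a sharp: F#.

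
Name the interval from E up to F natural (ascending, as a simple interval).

The letter names run E→F, a span of 1 letter step, so the interval is some kind of second.
E to F is 1 semitone. A major second is 2, so 1 makes it minor.

minor second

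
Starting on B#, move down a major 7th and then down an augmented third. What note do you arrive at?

Ab

A major seventh down from B# is C# (letter C, 11 semitones down).
An augmented third down from C# is Ab (letter A, 5 semitones down).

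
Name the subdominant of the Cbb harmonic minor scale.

Degree 4 takes the letter 3 steps above C, which is F.
In harmonic minor, degree 4 sits 5 semitones above the tonic. Cbb + 5 semitones is pitch class 3, spelled on F as Fbb.

Fbb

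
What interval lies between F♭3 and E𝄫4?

minor seventh

Counting letters F–G–A–B–C–D–E gives a seventh.
Fb→Ebb = 10 semitones, 1 narrower than the major seventh (11), so minor.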